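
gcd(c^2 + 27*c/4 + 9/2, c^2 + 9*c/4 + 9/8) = c + 3/4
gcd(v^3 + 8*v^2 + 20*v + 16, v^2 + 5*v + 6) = v + 2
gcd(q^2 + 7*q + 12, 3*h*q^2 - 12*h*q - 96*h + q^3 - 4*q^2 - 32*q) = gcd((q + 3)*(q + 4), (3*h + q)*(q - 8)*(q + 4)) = q + 4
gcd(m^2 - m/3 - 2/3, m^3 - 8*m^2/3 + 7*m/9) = 1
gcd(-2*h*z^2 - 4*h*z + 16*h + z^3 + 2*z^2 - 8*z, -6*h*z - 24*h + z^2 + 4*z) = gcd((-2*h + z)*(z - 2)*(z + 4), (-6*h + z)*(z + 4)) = z + 4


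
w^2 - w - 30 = (w - 6)*(w + 5)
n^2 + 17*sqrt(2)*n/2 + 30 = (n + 5*sqrt(2)/2)*(n + 6*sqrt(2))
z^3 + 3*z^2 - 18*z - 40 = (z - 4)*(z + 2)*(z + 5)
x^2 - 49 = (x - 7)*(x + 7)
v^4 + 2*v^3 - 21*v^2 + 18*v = v*(v - 3)*(v - 1)*(v + 6)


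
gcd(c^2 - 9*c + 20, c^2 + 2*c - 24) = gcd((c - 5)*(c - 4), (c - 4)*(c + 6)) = c - 4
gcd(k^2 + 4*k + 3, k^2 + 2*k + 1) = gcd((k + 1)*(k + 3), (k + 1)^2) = k + 1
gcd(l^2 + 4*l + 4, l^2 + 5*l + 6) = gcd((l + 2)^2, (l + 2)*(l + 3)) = l + 2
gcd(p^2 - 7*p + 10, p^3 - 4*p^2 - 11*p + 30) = p^2 - 7*p + 10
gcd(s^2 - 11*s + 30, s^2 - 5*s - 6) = s - 6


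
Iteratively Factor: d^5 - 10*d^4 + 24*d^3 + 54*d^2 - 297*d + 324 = (d - 3)*(d^4 - 7*d^3 + 3*d^2 + 63*d - 108) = (d - 3)^2*(d^3 - 4*d^2 - 9*d + 36) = (d - 3)^3*(d^2 - d - 12) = (d - 4)*(d - 3)^3*(d + 3)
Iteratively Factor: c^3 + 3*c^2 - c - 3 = (c - 1)*(c^2 + 4*c + 3) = (c - 1)*(c + 1)*(c + 3)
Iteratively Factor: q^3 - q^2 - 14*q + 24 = (q + 4)*(q^2 - 5*q + 6) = (q - 3)*(q + 4)*(q - 2)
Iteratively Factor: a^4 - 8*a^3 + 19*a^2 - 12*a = (a - 3)*(a^3 - 5*a^2 + 4*a) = (a - 4)*(a - 3)*(a^2 - a) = (a - 4)*(a - 3)*(a - 1)*(a)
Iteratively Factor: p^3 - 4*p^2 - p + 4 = (p + 1)*(p^2 - 5*p + 4) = (p - 1)*(p + 1)*(p - 4)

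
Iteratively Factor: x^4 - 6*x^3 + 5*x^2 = (x - 5)*(x^3 - x^2) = x*(x - 5)*(x^2 - x) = x*(x - 5)*(x - 1)*(x)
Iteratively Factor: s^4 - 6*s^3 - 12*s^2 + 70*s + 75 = (s - 5)*(s^3 - s^2 - 17*s - 15) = (s - 5)*(s + 3)*(s^2 - 4*s - 5) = (s - 5)^2*(s + 3)*(s + 1)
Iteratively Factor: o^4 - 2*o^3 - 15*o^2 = (o)*(o^3 - 2*o^2 - 15*o) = o^2*(o^2 - 2*o - 15) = o^2*(o + 3)*(o - 5)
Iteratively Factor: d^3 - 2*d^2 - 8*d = (d + 2)*(d^2 - 4*d) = (d - 4)*(d + 2)*(d)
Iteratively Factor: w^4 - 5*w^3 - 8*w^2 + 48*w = (w)*(w^3 - 5*w^2 - 8*w + 48) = w*(w - 4)*(w^2 - w - 12) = w*(w - 4)*(w + 3)*(w - 4)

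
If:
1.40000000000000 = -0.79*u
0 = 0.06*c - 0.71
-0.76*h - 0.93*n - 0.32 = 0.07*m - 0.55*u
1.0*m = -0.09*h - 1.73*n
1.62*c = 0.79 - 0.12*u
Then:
No Solution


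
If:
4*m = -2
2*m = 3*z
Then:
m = -1/2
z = -1/3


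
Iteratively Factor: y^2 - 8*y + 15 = (y - 5)*(y - 3)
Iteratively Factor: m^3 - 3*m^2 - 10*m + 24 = (m - 2)*(m^2 - m - 12) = (m - 2)*(m + 3)*(m - 4)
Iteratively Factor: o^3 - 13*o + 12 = (o - 1)*(o^2 + o - 12) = (o - 3)*(o - 1)*(o + 4)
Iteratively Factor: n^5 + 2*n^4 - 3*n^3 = (n + 3)*(n^4 - n^3) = n*(n + 3)*(n^3 - n^2) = n^2*(n + 3)*(n^2 - n) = n^2*(n - 1)*(n + 3)*(n)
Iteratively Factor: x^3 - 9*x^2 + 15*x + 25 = (x - 5)*(x^2 - 4*x - 5) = (x - 5)*(x + 1)*(x - 5)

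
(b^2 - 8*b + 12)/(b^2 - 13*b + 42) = (b - 2)/(b - 7)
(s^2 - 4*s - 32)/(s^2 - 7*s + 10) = (s^2 - 4*s - 32)/(s^2 - 7*s + 10)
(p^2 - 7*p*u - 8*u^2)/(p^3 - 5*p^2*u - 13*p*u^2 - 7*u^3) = (p - 8*u)/(p^2 - 6*p*u - 7*u^2)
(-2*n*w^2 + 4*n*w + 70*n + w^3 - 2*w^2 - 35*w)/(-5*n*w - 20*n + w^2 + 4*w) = (2*n*w^2 - 4*n*w - 70*n - w^3 + 2*w^2 + 35*w)/(5*n*w + 20*n - w^2 - 4*w)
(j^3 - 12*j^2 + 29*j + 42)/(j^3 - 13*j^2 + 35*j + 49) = (j - 6)/(j - 7)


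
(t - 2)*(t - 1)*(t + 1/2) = t^3 - 5*t^2/2 + t/2 + 1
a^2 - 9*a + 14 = (a - 7)*(a - 2)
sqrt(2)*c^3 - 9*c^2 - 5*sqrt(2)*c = c*(c - 5*sqrt(2))*(sqrt(2)*c + 1)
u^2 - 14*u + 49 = (u - 7)^2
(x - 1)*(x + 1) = x^2 - 1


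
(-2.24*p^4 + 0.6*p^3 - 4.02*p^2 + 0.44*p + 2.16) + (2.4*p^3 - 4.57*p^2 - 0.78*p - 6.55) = -2.24*p^4 + 3.0*p^3 - 8.59*p^2 - 0.34*p - 4.39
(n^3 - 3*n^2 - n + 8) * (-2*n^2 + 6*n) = -2*n^5 + 12*n^4 - 16*n^3 - 22*n^2 + 48*n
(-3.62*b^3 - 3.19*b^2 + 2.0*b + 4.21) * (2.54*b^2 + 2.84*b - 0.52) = -9.1948*b^5 - 18.3834*b^4 - 2.0972*b^3 + 18.0322*b^2 + 10.9164*b - 2.1892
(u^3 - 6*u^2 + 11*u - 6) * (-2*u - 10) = -2*u^4 + 2*u^3 + 38*u^2 - 98*u + 60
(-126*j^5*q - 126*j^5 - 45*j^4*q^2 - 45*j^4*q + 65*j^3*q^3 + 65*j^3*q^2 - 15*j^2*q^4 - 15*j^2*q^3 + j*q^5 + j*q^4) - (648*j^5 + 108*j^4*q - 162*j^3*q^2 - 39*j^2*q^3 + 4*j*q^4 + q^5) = -126*j^5*q - 774*j^5 - 45*j^4*q^2 - 153*j^4*q + 65*j^3*q^3 + 227*j^3*q^2 - 15*j^2*q^4 + 24*j^2*q^3 + j*q^5 - 3*j*q^4 - q^5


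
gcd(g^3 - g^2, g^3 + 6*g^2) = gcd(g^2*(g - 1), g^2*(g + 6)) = g^2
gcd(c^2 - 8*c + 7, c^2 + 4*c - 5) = c - 1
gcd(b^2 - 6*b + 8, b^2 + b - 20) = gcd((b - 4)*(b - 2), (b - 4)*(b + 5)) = b - 4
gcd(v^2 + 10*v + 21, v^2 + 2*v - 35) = v + 7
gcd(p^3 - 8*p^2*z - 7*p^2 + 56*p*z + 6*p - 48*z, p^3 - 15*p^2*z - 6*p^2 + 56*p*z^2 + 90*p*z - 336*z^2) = -p^2 + 8*p*z + 6*p - 48*z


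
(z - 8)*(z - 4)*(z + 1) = z^3 - 11*z^2 + 20*z + 32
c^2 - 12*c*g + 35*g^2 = (c - 7*g)*(c - 5*g)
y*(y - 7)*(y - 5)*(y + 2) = y^4 - 10*y^3 + 11*y^2 + 70*y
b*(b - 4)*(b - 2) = b^3 - 6*b^2 + 8*b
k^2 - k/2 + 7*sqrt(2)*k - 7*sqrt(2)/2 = (k - 1/2)*(k + 7*sqrt(2))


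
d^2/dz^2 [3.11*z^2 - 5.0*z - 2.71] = 6.22000000000000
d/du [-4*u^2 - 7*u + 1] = -8*u - 7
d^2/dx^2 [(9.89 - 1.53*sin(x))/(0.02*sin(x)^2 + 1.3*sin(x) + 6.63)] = (0.000612000000000001*sin(x)^5 - 0.055604*sin(x)^4 - 1.989912*sin(x)^3 - 24.631778*sin(x)^2 + 155.256075*sin(x) + 57.179512)/(0.02*sin(x)^2 + 1.3*sin(x) + 6.63)^3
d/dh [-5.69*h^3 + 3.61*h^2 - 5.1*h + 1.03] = -17.07*h^2 + 7.22*h - 5.1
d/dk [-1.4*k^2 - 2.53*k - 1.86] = -2.8*k - 2.53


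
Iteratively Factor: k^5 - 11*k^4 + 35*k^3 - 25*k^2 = (k - 5)*(k^4 - 6*k^3 + 5*k^2) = (k - 5)^2*(k^3 - k^2) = k*(k - 5)^2*(k^2 - k) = k^2*(k - 5)^2*(k - 1)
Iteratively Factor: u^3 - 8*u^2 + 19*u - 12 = (u - 4)*(u^2 - 4*u + 3) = (u - 4)*(u - 1)*(u - 3)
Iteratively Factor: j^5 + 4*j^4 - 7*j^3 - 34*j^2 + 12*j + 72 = (j + 3)*(j^4 + j^3 - 10*j^2 - 4*j + 24) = (j + 2)*(j + 3)*(j^3 - j^2 - 8*j + 12) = (j - 2)*(j + 2)*(j + 3)*(j^2 + j - 6) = (j - 2)*(j + 2)*(j + 3)^2*(j - 2)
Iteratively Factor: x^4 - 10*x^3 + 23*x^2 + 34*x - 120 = (x - 3)*(x^3 - 7*x^2 + 2*x + 40) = (x - 4)*(x - 3)*(x^2 - 3*x - 10) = (x - 4)*(x - 3)*(x + 2)*(x - 5)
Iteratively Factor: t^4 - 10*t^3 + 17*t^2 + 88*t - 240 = (t - 4)*(t^3 - 6*t^2 - 7*t + 60) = (t - 4)*(t + 3)*(t^2 - 9*t + 20) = (t - 5)*(t - 4)*(t + 3)*(t - 4)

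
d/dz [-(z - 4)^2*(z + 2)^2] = -4*z^3 + 12*z^2 + 24*z - 32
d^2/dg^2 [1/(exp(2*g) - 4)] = 4*(exp(2*g) + 4)*exp(2*g)/(exp(2*g) - 4)^3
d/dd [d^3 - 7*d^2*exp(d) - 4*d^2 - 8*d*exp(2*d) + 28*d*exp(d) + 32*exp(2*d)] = -7*d^2*exp(d) + 3*d^2 - 16*d*exp(2*d) + 14*d*exp(d) - 8*d + 56*exp(2*d) + 28*exp(d)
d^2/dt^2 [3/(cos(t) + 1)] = 3*(sin(t)^2 + cos(t) + 1)/(cos(t) + 1)^3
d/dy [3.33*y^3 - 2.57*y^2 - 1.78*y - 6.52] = 9.99*y^2 - 5.14*y - 1.78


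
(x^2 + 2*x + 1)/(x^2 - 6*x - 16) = (x^2 + 2*x + 1)/(x^2 - 6*x - 16)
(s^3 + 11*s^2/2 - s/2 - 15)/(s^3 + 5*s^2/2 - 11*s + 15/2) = (s + 2)/(s - 1)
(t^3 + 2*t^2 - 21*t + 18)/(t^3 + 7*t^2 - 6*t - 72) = (t - 1)/(t + 4)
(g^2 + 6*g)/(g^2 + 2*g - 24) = g/(g - 4)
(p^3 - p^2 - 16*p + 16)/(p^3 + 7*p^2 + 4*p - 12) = (p^2 - 16)/(p^2 + 8*p + 12)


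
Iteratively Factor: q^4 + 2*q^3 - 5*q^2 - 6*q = (q)*(q^3 + 2*q^2 - 5*q - 6) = q*(q - 2)*(q^2 + 4*q + 3) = q*(q - 2)*(q + 3)*(q + 1)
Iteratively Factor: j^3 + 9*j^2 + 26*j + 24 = (j + 3)*(j^2 + 6*j + 8) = (j + 3)*(j + 4)*(j + 2)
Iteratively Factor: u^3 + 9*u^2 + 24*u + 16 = (u + 4)*(u^2 + 5*u + 4) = (u + 1)*(u + 4)*(u + 4)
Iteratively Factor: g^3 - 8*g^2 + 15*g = (g - 5)*(g^2 - 3*g) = (g - 5)*(g - 3)*(g)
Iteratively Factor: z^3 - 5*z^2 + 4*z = (z)*(z^2 - 5*z + 4) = z*(z - 4)*(z - 1)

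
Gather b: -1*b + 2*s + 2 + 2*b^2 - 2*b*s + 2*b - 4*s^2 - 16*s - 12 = 2*b^2 + b*(1 - 2*s) - 4*s^2 - 14*s - 10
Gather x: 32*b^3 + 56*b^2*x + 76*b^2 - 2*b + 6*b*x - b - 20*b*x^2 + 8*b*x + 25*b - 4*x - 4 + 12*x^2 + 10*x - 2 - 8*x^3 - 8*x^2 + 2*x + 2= 32*b^3 + 76*b^2 + 22*b - 8*x^3 + x^2*(4 - 20*b) + x*(56*b^2 + 14*b + 8) - 4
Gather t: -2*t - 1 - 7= -2*t - 8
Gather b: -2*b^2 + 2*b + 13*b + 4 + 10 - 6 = -2*b^2 + 15*b + 8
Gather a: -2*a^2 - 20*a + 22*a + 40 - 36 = -2*a^2 + 2*a + 4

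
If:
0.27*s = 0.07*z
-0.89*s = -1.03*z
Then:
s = 0.00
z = 0.00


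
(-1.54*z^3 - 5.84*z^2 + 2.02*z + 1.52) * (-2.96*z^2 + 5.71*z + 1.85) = 4.5584*z^5 + 8.493*z^4 - 42.1746*z^3 - 3.769*z^2 + 12.4162*z + 2.812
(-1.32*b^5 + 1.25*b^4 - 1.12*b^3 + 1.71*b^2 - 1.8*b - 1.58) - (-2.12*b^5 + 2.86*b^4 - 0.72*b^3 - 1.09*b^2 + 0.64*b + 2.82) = 0.8*b^5 - 1.61*b^4 - 0.4*b^3 + 2.8*b^2 - 2.44*b - 4.4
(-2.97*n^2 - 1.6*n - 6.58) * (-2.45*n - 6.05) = 7.2765*n^3 + 21.8885*n^2 + 25.801*n + 39.809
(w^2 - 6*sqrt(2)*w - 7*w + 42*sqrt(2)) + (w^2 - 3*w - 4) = 2*w^2 - 10*w - 6*sqrt(2)*w - 4 + 42*sqrt(2)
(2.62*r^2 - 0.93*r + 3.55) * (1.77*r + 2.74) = 4.6374*r^3 + 5.5327*r^2 + 3.7353*r + 9.727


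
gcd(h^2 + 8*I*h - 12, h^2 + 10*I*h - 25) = 1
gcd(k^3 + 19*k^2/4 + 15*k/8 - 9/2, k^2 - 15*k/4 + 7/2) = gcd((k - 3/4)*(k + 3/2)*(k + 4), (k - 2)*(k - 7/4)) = 1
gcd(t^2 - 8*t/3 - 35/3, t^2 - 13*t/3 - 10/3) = t - 5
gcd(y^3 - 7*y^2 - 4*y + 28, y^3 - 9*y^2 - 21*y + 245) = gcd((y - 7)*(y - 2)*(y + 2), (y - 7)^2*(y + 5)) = y - 7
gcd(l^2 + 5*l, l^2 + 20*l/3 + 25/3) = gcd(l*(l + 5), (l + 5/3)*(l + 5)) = l + 5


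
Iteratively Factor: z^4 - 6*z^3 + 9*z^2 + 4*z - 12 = (z - 3)*(z^3 - 3*z^2 + 4) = (z - 3)*(z - 2)*(z^2 - z - 2) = (z - 3)*(z - 2)^2*(z + 1)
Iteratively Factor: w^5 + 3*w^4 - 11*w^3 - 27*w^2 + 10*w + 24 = (w + 2)*(w^4 + w^3 - 13*w^2 - w + 12) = (w + 1)*(w + 2)*(w^3 - 13*w + 12) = (w - 3)*(w + 1)*(w + 2)*(w^2 + 3*w - 4) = (w - 3)*(w - 1)*(w + 1)*(w + 2)*(w + 4)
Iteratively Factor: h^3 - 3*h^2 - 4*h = (h + 1)*(h^2 - 4*h) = (h - 4)*(h + 1)*(h)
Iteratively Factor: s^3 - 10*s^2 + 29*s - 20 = (s - 5)*(s^2 - 5*s + 4) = (s - 5)*(s - 4)*(s - 1)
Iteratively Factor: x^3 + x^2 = (x)*(x^2 + x) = x^2*(x + 1)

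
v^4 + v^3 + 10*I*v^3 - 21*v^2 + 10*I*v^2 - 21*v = v*(v + 1)*(v + 3*I)*(v + 7*I)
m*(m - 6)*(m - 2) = m^3 - 8*m^2 + 12*m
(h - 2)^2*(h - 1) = h^3 - 5*h^2 + 8*h - 4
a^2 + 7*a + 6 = (a + 1)*(a + 6)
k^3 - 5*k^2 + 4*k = k*(k - 4)*(k - 1)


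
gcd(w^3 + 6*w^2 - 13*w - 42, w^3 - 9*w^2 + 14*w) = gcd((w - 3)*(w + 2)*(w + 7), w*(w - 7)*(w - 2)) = 1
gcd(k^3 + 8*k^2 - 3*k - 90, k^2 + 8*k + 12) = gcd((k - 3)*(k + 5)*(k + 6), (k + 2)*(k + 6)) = k + 6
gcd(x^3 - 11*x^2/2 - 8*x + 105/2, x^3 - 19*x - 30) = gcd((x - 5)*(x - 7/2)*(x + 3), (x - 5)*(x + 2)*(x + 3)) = x^2 - 2*x - 15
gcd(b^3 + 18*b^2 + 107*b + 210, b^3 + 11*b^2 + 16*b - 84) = b^2 + 13*b + 42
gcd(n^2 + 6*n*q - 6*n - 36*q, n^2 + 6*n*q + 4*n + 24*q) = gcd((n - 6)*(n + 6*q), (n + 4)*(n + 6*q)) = n + 6*q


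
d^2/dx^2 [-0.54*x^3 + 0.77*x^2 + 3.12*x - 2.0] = 1.54 - 3.24*x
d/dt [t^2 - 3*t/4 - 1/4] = 2*t - 3/4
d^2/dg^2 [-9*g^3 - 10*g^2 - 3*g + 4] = -54*g - 20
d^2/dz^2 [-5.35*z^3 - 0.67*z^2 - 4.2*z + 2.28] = -32.1*z - 1.34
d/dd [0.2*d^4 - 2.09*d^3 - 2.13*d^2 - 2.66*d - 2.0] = 0.8*d^3 - 6.27*d^2 - 4.26*d - 2.66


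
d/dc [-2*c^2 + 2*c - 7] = 2 - 4*c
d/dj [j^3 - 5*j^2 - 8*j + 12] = 3*j^2 - 10*j - 8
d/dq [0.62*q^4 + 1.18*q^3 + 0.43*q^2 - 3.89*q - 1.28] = 2.48*q^3 + 3.54*q^2 + 0.86*q - 3.89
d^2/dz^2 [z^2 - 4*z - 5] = 2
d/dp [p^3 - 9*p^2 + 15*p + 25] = 3*p^2 - 18*p + 15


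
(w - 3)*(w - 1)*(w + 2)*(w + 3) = w^4 + w^3 - 11*w^2 - 9*w + 18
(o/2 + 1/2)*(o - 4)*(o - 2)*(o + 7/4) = o^4/2 - 13*o^3/8 - 27*o^2/8 + 23*o/4 + 7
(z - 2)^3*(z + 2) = z^4 - 4*z^3 + 16*z - 16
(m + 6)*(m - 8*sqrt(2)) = m^2 - 8*sqrt(2)*m + 6*m - 48*sqrt(2)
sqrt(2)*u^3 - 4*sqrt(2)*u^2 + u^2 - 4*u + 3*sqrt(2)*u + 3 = (u - 3)*(u - 1)*(sqrt(2)*u + 1)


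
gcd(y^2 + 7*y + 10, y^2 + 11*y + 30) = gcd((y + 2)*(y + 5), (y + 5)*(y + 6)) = y + 5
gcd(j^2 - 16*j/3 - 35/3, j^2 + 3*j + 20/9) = j + 5/3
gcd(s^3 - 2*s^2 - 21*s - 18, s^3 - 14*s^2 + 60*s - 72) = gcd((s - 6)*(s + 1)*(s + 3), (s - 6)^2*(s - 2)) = s - 6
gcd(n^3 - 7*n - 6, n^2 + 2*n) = n + 2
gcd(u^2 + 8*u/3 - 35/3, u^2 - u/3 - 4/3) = 1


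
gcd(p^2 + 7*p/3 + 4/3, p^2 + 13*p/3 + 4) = p + 4/3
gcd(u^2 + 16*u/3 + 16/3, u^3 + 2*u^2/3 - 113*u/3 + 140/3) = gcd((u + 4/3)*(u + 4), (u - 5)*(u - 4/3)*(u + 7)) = 1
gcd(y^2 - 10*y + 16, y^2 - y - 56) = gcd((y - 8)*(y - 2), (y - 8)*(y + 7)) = y - 8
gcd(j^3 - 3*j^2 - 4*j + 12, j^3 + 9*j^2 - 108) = j - 3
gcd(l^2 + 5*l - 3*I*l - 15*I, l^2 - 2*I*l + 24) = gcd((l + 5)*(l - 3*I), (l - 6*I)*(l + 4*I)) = 1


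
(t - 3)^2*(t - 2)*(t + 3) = t^4 - 5*t^3 - 3*t^2 + 45*t - 54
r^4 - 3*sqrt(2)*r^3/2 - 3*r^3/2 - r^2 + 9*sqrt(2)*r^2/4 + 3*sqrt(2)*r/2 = r*(r - 2)*(r + 1/2)*(r - 3*sqrt(2)/2)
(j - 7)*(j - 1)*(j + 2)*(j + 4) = j^4 - 2*j^3 - 33*j^2 - 22*j + 56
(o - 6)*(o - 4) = o^2 - 10*o + 24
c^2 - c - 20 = (c - 5)*(c + 4)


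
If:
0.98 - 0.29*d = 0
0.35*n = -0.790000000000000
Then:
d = 3.38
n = -2.26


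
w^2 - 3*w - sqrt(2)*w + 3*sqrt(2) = (w - 3)*(w - sqrt(2))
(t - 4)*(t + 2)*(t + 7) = t^3 + 5*t^2 - 22*t - 56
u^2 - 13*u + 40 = (u - 8)*(u - 5)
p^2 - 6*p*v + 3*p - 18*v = (p + 3)*(p - 6*v)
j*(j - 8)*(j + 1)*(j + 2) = j^4 - 5*j^3 - 22*j^2 - 16*j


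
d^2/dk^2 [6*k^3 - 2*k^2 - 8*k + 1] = 36*k - 4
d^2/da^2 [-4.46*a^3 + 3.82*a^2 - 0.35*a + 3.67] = 7.64 - 26.76*a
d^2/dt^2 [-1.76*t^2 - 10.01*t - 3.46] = -3.52000000000000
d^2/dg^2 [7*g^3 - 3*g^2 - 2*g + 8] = 42*g - 6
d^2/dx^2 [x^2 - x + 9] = 2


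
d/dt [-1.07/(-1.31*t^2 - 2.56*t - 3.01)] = (-2.8034*t - 2.7392)/(1.31*t^2 + 2.56*t + 3.01)^2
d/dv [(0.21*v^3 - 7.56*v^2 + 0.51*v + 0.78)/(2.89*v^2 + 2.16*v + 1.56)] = (0.6069*v^4 + 0.907199999999996*v^3 - 16.8207*v^2 - 28.0956*v - 0.8892)/(8.3521*v^4 + 12.4848*v^3 + 13.6824*v^2 + 6.7392*v + 2.4336)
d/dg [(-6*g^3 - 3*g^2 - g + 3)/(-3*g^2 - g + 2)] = (18*g^4 + 12*g^3 - 36*g^2 + 6*g + 1)/(9*g^4 + 6*g^3 - 11*g^2 - 4*g + 4)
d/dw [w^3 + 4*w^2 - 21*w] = 3*w^2 + 8*w - 21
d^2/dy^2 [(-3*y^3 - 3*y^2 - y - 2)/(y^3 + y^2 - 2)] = 2*(-3*y^5 - 51*y^4 - 65*y^3 - 36*y^2 - 54*y - 16)/(y^9 + 3*y^8 + 3*y^7 - 5*y^6 - 12*y^5 - 6*y^4 + 12*y^3 + 12*y^2 - 8)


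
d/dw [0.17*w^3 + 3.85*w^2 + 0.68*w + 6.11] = 0.51*w^2 + 7.7*w + 0.68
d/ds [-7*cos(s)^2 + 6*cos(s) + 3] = 2*(7*cos(s) - 3)*sin(s)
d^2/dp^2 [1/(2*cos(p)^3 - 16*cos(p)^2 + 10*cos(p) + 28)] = ((23*cos(p) - 64*cos(2*p) + 9*cos(3*p))*(cos(p)^3 - 8*cos(p)^2 + 5*cos(p) + 14)/8 + (3*cos(p)^2 - 16*cos(p) + 5)^2*sin(p)^2)/(cos(p)^3 - 8*cos(p)^2 + 5*cos(p) + 14)^3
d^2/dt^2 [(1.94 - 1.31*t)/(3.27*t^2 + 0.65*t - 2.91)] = (-(1.31*t - 1.94)*(6.54*t + 0.65)*(13.08*t + 1.3) + (25.7022*t - 10.9846)*(3.27*t^2 + 0.65*t - 2.91))/(3.27*t^2 + 0.65*t - 2.91)^3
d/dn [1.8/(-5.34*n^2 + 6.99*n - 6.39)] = (19.224*n - 12.582)/(5.34*n^2 - 6.99*n + 6.39)^2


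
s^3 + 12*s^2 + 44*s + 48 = (s + 2)*(s + 4)*(s + 6)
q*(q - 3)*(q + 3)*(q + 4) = q^4 + 4*q^3 - 9*q^2 - 36*q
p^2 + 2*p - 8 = (p - 2)*(p + 4)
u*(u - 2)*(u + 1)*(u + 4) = u^4 + 3*u^3 - 6*u^2 - 8*u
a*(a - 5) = a^2 - 5*a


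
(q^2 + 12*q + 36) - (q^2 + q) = 11*q + 36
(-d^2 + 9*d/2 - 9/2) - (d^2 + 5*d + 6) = -2*d^2 - d/2 - 21/2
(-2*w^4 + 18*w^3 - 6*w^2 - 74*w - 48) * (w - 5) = -2*w^5 + 28*w^4 - 96*w^3 - 44*w^2 + 322*w + 240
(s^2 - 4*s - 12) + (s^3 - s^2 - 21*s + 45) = s^3 - 25*s + 33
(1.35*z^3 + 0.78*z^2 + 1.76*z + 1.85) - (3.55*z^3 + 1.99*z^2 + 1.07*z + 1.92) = -2.2*z^3 - 1.21*z^2 + 0.69*z - 0.0699999999999998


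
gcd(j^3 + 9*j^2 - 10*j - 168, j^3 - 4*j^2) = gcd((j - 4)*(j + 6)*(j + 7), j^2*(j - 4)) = j - 4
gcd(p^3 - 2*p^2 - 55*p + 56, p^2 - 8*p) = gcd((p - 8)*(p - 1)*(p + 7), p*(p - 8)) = p - 8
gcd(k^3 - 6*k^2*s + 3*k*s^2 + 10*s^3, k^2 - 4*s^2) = -k + 2*s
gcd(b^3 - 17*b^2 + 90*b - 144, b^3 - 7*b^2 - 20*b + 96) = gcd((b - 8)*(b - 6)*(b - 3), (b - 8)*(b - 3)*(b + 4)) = b^2 - 11*b + 24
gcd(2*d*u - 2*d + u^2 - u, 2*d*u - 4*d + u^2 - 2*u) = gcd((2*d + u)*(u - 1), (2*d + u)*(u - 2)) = 2*d + u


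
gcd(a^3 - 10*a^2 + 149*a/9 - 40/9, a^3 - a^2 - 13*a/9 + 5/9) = a^2 - 2*a + 5/9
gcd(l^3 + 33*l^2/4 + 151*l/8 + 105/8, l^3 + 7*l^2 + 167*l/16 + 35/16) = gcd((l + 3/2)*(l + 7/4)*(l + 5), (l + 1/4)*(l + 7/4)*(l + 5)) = l^2 + 27*l/4 + 35/4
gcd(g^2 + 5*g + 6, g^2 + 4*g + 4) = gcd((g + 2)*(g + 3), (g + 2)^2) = g + 2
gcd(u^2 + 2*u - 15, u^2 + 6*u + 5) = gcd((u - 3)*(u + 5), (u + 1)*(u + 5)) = u + 5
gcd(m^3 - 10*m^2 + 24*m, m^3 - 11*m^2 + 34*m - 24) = m^2 - 10*m + 24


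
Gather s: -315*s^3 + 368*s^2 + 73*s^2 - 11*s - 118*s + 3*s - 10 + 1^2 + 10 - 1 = -315*s^3 + 441*s^2 - 126*s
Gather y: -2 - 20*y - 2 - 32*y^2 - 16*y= -32*y^2 - 36*y - 4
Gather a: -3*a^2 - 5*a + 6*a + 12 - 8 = -3*a^2 + a + 4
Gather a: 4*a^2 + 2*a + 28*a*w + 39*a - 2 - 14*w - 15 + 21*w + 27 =4*a^2 + a*(28*w + 41) + 7*w + 10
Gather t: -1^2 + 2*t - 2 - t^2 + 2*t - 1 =-t^2 + 4*t - 4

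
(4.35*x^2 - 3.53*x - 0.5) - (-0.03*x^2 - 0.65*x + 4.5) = 4.38*x^2 - 2.88*x - 5.0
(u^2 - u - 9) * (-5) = -5*u^2 + 5*u + 45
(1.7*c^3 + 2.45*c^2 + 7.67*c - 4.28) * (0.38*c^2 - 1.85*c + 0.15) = 0.646*c^5 - 2.214*c^4 - 1.3629*c^3 - 15.4484*c^2 + 9.0685*c - 0.642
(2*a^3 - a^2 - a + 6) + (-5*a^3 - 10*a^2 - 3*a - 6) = -3*a^3 - 11*a^2 - 4*a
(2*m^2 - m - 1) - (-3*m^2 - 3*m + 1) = 5*m^2 + 2*m - 2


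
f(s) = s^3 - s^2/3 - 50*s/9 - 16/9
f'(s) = 3*s^2 - 2*s/3 - 50/9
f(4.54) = 59.71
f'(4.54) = 53.25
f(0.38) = -3.88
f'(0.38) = -5.38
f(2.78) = 1.69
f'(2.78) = 15.78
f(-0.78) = 1.88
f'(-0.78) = -3.21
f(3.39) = 14.52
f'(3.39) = 26.66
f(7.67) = 387.22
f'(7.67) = 165.82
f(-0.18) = -0.79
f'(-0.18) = -5.34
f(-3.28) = -22.43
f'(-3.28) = 28.91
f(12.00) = 1611.56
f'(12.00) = 418.44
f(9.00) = 650.22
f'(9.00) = 231.44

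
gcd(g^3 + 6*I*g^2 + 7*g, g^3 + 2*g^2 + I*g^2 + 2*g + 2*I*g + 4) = g - I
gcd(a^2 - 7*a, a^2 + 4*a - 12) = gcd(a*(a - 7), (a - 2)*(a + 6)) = 1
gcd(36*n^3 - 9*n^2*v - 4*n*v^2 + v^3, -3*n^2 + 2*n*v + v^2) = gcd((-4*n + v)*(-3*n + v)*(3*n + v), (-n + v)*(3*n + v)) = 3*n + v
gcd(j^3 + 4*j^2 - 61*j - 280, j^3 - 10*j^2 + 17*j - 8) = j - 8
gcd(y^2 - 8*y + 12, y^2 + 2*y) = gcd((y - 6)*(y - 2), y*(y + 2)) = 1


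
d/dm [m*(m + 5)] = 2*m + 5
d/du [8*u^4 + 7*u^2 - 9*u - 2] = 32*u^3 + 14*u - 9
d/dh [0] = 0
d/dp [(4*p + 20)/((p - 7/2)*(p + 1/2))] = 16*(-4*p^2 - 40*p + 53)/(16*p^4 - 96*p^3 + 88*p^2 + 168*p + 49)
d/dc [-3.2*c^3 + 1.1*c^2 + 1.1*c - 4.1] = -9.6*c^2 + 2.2*c + 1.1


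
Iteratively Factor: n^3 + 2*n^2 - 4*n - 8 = (n + 2)*(n^2 - 4) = (n - 2)*(n + 2)*(n + 2)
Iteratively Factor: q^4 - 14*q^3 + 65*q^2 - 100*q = (q - 5)*(q^3 - 9*q^2 + 20*q) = (q - 5)*(q - 4)*(q^2 - 5*q) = q*(q - 5)*(q - 4)*(q - 5)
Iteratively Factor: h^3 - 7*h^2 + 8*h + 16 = (h - 4)*(h^2 - 3*h - 4) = (h - 4)^2*(h + 1)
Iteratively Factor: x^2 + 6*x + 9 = (x + 3)*(x + 3)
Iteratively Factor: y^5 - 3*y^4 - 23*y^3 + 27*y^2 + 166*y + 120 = (y - 4)*(y^4 + y^3 - 19*y^2 - 49*y - 30) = (y - 4)*(y + 1)*(y^3 - 19*y - 30) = (y - 4)*(y + 1)*(y + 2)*(y^2 - 2*y - 15) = (y - 5)*(y - 4)*(y + 1)*(y + 2)*(y + 3)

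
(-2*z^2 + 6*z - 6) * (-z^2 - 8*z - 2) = 2*z^4 + 10*z^3 - 38*z^2 + 36*z + 12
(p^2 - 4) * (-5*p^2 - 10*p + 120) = -5*p^4 - 10*p^3 + 140*p^2 + 40*p - 480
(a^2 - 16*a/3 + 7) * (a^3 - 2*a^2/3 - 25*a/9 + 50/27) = a^5 - 6*a^4 + 70*a^3/9 + 12*a^2 - 2375*a/81 + 350/27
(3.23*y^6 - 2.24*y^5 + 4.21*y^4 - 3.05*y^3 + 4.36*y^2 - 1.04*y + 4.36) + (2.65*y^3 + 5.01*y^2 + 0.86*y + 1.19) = 3.23*y^6 - 2.24*y^5 + 4.21*y^4 - 0.4*y^3 + 9.37*y^2 - 0.18*y + 5.55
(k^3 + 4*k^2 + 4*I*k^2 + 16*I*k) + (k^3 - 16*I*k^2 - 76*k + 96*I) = 2*k^3 + 4*k^2 - 12*I*k^2 - 76*k + 16*I*k + 96*I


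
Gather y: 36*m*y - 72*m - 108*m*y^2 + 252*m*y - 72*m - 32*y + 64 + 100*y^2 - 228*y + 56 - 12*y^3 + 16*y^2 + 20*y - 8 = -144*m - 12*y^3 + y^2*(116 - 108*m) + y*(288*m - 240) + 112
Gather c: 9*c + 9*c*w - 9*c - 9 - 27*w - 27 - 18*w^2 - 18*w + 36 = 9*c*w - 18*w^2 - 45*w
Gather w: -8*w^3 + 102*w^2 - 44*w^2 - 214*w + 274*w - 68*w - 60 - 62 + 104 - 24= -8*w^3 + 58*w^2 - 8*w - 42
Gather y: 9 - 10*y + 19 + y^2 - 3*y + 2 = y^2 - 13*y + 30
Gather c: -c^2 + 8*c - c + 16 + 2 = -c^2 + 7*c + 18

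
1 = 1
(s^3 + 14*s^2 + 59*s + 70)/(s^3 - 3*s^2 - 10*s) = (s^2 + 12*s + 35)/(s*(s - 5))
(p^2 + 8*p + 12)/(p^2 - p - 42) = (p + 2)/(p - 7)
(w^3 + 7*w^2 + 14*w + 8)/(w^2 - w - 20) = (w^2 + 3*w + 2)/(w - 5)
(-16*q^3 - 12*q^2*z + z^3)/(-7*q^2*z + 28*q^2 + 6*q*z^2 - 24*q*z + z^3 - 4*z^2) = (16*q^3 + 12*q^2*z - z^3)/(7*q^2*z - 28*q^2 - 6*q*z^2 + 24*q*z - z^3 + 4*z^2)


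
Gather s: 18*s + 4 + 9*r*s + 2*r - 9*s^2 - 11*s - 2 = 2*r - 9*s^2 + s*(9*r + 7) + 2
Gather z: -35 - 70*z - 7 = -70*z - 42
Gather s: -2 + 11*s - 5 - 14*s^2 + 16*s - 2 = -14*s^2 + 27*s - 9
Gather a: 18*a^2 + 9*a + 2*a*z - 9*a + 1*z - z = 18*a^2 + 2*a*z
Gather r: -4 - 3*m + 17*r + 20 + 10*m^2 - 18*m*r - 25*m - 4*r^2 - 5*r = 10*m^2 - 28*m - 4*r^2 + r*(12 - 18*m) + 16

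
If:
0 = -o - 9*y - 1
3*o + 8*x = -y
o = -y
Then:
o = 1/8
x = -1/32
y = -1/8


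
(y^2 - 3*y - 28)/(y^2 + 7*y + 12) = (y - 7)/(y + 3)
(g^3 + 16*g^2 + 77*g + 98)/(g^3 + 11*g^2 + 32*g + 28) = (g + 7)/(g + 2)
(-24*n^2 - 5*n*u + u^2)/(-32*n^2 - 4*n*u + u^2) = (3*n + u)/(4*n + u)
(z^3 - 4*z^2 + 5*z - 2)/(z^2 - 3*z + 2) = z - 1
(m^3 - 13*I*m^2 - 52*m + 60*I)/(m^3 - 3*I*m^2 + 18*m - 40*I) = (m - 6*I)/(m + 4*I)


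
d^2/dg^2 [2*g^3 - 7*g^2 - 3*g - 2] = 12*g - 14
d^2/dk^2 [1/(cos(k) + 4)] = (sin(k)^2 + 4*cos(k) + 1)/(cos(k) + 4)^3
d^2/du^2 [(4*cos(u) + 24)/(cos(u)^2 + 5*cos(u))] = 4*(-19*sin(u)^4/cos(u)^3 + sin(u)^2 - 89 - 152/cos(u) + 180/cos(u)^2 + 319/cos(u)^3)/(cos(u) + 5)^3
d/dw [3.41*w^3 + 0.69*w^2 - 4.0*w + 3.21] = 10.23*w^2 + 1.38*w - 4.0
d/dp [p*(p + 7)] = 2*p + 7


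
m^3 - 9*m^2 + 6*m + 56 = (m - 7)*(m - 4)*(m + 2)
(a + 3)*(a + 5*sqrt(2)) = a^2 + 3*a + 5*sqrt(2)*a + 15*sqrt(2)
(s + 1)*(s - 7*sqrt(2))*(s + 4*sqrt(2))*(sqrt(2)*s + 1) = sqrt(2)*s^4 - 5*s^3 + sqrt(2)*s^3 - 59*sqrt(2)*s^2 - 5*s^2 - 59*sqrt(2)*s - 56*s - 56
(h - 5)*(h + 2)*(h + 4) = h^3 + h^2 - 22*h - 40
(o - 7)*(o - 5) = o^2 - 12*o + 35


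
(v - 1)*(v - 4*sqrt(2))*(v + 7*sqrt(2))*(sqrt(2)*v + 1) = sqrt(2)*v^4 - sqrt(2)*v^3 + 7*v^3 - 53*sqrt(2)*v^2 - 7*v^2 - 56*v + 53*sqrt(2)*v + 56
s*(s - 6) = s^2 - 6*s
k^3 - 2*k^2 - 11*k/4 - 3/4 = (k - 3)*(k + 1/2)^2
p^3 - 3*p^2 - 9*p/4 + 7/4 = (p - 7/2)*(p - 1/2)*(p + 1)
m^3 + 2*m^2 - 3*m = m*(m - 1)*(m + 3)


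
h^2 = h^2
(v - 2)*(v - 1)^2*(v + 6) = v^4 + 2*v^3 - 19*v^2 + 28*v - 12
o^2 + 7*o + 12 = (o + 3)*(o + 4)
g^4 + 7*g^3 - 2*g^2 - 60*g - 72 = (g - 3)*(g + 2)^2*(g + 6)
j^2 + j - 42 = (j - 6)*(j + 7)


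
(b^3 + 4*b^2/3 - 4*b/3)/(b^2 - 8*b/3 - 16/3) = b*(-3*b^2 - 4*b + 4)/(-3*b^2 + 8*b + 16)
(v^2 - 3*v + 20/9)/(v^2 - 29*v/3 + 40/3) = (v - 4/3)/(v - 8)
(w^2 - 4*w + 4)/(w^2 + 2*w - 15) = (w^2 - 4*w + 4)/(w^2 + 2*w - 15)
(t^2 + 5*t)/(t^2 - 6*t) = (t + 5)/(t - 6)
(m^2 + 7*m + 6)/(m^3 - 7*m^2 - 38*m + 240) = (m + 1)/(m^2 - 13*m + 40)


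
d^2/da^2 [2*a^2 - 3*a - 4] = 4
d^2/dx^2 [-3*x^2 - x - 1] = -6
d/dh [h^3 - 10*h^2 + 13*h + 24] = 3*h^2 - 20*h + 13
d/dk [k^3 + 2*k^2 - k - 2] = 3*k^2 + 4*k - 1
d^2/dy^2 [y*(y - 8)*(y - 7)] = 6*y - 30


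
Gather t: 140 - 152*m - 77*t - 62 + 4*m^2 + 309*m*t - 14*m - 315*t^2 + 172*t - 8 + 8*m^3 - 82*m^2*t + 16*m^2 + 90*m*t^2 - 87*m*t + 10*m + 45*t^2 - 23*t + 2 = 8*m^3 + 20*m^2 - 156*m + t^2*(90*m - 270) + t*(-82*m^2 + 222*m + 72) + 72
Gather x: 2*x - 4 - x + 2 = x - 2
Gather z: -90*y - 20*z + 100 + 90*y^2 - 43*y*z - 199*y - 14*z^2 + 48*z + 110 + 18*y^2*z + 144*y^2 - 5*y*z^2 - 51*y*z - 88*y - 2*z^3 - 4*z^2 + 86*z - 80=234*y^2 - 377*y - 2*z^3 + z^2*(-5*y - 18) + z*(18*y^2 - 94*y + 114) + 130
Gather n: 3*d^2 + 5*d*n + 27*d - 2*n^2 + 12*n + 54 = 3*d^2 + 27*d - 2*n^2 + n*(5*d + 12) + 54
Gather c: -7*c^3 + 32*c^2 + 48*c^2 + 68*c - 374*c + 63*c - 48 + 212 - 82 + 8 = -7*c^3 + 80*c^2 - 243*c + 90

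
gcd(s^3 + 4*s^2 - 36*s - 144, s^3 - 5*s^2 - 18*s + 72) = s^2 - 2*s - 24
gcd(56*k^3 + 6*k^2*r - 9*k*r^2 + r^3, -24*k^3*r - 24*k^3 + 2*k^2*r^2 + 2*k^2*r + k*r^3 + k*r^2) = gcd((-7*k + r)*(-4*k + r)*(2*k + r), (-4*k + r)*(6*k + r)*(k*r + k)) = -4*k + r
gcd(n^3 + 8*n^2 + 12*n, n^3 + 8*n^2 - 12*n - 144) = n + 6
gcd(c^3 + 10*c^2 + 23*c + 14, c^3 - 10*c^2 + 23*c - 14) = 1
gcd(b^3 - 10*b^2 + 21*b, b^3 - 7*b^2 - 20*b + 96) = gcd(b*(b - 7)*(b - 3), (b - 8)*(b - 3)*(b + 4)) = b - 3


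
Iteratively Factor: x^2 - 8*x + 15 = (x - 5)*(x - 3)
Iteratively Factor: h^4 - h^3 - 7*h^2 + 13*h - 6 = (h + 3)*(h^3 - 4*h^2 + 5*h - 2) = (h - 2)*(h + 3)*(h^2 - 2*h + 1) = (h - 2)*(h - 1)*(h + 3)*(h - 1)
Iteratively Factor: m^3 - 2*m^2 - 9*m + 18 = (m - 3)*(m^2 + m - 6) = (m - 3)*(m + 3)*(m - 2)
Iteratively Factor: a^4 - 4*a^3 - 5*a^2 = (a - 5)*(a^3 + a^2) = a*(a - 5)*(a^2 + a) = a*(a - 5)*(a + 1)*(a)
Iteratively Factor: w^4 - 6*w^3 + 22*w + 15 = (w - 3)*(w^3 - 3*w^2 - 9*w - 5) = (w - 3)*(w + 1)*(w^2 - 4*w - 5) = (w - 3)*(w + 1)^2*(w - 5)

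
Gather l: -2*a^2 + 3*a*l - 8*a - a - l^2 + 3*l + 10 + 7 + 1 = -2*a^2 - 9*a - l^2 + l*(3*a + 3) + 18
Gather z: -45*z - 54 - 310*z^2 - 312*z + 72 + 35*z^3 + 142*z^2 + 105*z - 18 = 35*z^3 - 168*z^2 - 252*z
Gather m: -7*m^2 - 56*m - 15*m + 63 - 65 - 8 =-7*m^2 - 71*m - 10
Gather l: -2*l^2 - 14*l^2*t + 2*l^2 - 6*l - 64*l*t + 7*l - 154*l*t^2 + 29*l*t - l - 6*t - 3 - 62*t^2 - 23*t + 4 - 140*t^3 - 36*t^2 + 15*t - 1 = -14*l^2*t + l*(-154*t^2 - 35*t) - 140*t^3 - 98*t^2 - 14*t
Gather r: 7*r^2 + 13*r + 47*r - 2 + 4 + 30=7*r^2 + 60*r + 32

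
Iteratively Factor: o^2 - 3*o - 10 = (o - 5)*(o + 2)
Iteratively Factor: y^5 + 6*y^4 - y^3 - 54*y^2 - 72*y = (y + 2)*(y^4 + 4*y^3 - 9*y^2 - 36*y) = (y - 3)*(y + 2)*(y^3 + 7*y^2 + 12*y) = (y - 3)*(y + 2)*(y + 4)*(y^2 + 3*y) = y*(y - 3)*(y + 2)*(y + 4)*(y + 3)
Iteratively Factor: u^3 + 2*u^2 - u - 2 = (u + 2)*(u^2 - 1) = (u - 1)*(u + 2)*(u + 1)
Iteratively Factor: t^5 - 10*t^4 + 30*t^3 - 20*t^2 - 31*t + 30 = (t + 1)*(t^4 - 11*t^3 + 41*t^2 - 61*t + 30) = (t - 2)*(t + 1)*(t^3 - 9*t^2 + 23*t - 15) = (t - 2)*(t - 1)*(t + 1)*(t^2 - 8*t + 15) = (t - 5)*(t - 2)*(t - 1)*(t + 1)*(t - 3)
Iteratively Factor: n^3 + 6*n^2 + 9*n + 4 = (n + 1)*(n^2 + 5*n + 4) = (n + 1)*(n + 4)*(n + 1)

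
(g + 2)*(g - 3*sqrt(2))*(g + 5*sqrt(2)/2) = g^3 - sqrt(2)*g^2/2 + 2*g^2 - 15*g - sqrt(2)*g - 30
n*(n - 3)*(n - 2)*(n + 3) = n^4 - 2*n^3 - 9*n^2 + 18*n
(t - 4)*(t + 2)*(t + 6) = t^3 + 4*t^2 - 20*t - 48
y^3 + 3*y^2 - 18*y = y*(y - 3)*(y + 6)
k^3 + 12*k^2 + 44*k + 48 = (k + 2)*(k + 4)*(k + 6)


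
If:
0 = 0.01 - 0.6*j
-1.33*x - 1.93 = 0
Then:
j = 0.02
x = -1.45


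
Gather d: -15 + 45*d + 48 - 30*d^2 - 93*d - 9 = -30*d^2 - 48*d + 24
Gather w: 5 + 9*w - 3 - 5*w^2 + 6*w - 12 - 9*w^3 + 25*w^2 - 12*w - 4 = -9*w^3 + 20*w^2 + 3*w - 14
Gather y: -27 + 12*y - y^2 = -y^2 + 12*y - 27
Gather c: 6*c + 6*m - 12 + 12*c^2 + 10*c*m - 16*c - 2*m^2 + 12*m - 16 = 12*c^2 + c*(10*m - 10) - 2*m^2 + 18*m - 28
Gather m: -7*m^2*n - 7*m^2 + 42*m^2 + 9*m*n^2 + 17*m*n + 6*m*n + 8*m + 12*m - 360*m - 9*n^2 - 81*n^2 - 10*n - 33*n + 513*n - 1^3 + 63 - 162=m^2*(35 - 7*n) + m*(9*n^2 + 23*n - 340) - 90*n^2 + 470*n - 100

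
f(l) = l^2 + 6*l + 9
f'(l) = 2*l + 6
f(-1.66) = 1.80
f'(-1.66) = 2.68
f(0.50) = 12.25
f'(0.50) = 7.00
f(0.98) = 15.84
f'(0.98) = 7.96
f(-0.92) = 4.33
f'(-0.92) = 4.16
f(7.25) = 105.06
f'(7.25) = 20.50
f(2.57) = 31.02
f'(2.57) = 11.14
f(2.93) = 35.16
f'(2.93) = 11.86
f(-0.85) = 4.62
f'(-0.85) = 4.30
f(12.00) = 225.00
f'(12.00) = 30.00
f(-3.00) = 0.00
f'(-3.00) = 0.00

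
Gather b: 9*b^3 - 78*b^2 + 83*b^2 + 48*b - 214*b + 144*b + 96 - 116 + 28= 9*b^3 + 5*b^2 - 22*b + 8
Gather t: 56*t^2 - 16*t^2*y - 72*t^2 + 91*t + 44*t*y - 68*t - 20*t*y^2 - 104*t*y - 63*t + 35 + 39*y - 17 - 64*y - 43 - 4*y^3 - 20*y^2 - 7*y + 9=t^2*(-16*y - 16) + t*(-20*y^2 - 60*y - 40) - 4*y^3 - 20*y^2 - 32*y - 16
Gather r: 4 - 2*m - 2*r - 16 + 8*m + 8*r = 6*m + 6*r - 12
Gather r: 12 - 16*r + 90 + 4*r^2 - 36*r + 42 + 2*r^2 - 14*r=6*r^2 - 66*r + 144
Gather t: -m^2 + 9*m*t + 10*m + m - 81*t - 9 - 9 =-m^2 + 11*m + t*(9*m - 81) - 18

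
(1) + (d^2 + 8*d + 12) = d^2 + 8*d + 13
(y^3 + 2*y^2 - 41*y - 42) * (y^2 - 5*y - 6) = y^5 - 3*y^4 - 57*y^3 + 151*y^2 + 456*y + 252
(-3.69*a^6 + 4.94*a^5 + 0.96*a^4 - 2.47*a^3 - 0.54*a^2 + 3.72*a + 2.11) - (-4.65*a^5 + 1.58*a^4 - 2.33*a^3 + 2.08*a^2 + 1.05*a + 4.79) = -3.69*a^6 + 9.59*a^5 - 0.62*a^4 - 0.14*a^3 - 2.62*a^2 + 2.67*a - 2.68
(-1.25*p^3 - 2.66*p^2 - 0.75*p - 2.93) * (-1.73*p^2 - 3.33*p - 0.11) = 2.1625*p^5 + 8.7643*p^4 + 10.2928*p^3 + 7.859*p^2 + 9.8394*p + 0.3223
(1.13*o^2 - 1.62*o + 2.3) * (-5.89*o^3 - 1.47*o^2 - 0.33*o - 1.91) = -6.6557*o^5 + 7.8807*o^4 - 11.5385*o^3 - 5.0047*o^2 + 2.3352*o - 4.393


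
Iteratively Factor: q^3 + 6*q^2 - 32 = (q + 4)*(q^2 + 2*q - 8) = (q - 2)*(q + 4)*(q + 4)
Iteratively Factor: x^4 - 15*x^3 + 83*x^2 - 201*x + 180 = (x - 3)*(x^3 - 12*x^2 + 47*x - 60) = (x - 4)*(x - 3)*(x^2 - 8*x + 15) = (x - 4)*(x - 3)^2*(x - 5)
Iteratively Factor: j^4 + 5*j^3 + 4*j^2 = (j)*(j^3 + 5*j^2 + 4*j) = j*(j + 4)*(j^2 + j) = j^2*(j + 4)*(j + 1)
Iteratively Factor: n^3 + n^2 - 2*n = (n + 2)*(n^2 - n) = (n - 1)*(n + 2)*(n)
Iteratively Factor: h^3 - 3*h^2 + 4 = (h - 2)*(h^2 - h - 2) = (h - 2)^2*(h + 1)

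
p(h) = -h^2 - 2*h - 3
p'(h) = -2*h - 2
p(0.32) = -3.74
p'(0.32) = -2.64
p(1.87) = -10.24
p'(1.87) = -5.74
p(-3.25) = -7.06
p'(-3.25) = 4.50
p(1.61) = -8.81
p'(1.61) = -5.22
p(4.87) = -36.46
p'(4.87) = -11.74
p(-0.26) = -2.55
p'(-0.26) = -1.48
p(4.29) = -29.98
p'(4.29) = -10.58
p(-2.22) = -3.49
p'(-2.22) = 2.44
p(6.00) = -51.00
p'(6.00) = -14.00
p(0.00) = -3.00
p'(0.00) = -2.00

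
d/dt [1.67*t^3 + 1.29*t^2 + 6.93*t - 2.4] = 5.01*t^2 + 2.58*t + 6.93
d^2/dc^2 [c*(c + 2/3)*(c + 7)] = 6*c + 46/3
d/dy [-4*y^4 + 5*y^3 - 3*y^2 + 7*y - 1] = -16*y^3 + 15*y^2 - 6*y + 7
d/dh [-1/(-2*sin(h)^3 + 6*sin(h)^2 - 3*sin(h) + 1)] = 3*(4*sin(h) + cos(2*h) - 2)*cos(h)/(2*sin(h)^3 - 6*sin(h)^2 + 3*sin(h) - 1)^2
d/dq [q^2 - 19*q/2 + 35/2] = 2*q - 19/2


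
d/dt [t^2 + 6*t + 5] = 2*t + 6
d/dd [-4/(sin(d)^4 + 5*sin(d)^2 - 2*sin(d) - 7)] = 8*(2*sin(d)^3 + 5*sin(d) - 1)*cos(d)/(sin(d)^4 + 5*sin(d)^2 - 2*sin(d) - 7)^2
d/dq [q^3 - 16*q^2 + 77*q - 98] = 3*q^2 - 32*q + 77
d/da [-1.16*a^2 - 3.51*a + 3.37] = -2.32*a - 3.51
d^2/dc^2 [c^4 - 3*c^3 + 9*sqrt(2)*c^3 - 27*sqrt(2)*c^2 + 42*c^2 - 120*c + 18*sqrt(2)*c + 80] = 12*c^2 - 18*c + 54*sqrt(2)*c - 54*sqrt(2) + 84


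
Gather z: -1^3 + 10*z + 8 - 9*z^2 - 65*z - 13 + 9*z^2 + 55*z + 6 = 0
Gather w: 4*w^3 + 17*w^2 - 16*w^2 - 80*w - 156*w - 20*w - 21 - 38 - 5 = 4*w^3 + w^2 - 256*w - 64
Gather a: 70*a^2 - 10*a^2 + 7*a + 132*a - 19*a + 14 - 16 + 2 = 60*a^2 + 120*a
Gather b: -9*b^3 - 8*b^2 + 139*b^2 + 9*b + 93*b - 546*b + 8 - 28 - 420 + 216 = -9*b^3 + 131*b^2 - 444*b - 224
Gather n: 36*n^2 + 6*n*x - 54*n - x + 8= 36*n^2 + n*(6*x - 54) - x + 8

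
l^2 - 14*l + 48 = (l - 8)*(l - 6)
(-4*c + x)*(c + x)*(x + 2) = -4*c^2*x - 8*c^2 - 3*c*x^2 - 6*c*x + x^3 + 2*x^2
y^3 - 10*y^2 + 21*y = y*(y - 7)*(y - 3)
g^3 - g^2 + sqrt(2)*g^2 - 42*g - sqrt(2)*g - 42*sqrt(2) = (g - 7)*(g + 6)*(g + sqrt(2))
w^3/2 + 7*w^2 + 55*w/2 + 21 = (w/2 + 1/2)*(w + 6)*(w + 7)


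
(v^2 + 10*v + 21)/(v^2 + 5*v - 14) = (v + 3)/(v - 2)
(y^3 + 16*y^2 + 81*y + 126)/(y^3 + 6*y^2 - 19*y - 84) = (y + 6)/(y - 4)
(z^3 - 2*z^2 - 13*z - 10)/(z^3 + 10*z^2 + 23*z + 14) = (z - 5)/(z + 7)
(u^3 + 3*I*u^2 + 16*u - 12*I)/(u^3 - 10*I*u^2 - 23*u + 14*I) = (u + 6*I)/(u - 7*I)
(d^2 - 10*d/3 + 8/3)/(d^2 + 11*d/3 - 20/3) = (d - 2)/(d + 5)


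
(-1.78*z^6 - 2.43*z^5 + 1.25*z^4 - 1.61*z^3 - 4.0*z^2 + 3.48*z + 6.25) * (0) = 0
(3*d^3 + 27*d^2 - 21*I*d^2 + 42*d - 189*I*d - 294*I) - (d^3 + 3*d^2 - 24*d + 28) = 2*d^3 + 24*d^2 - 21*I*d^2 + 66*d - 189*I*d - 28 - 294*I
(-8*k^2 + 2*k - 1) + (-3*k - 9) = -8*k^2 - k - 10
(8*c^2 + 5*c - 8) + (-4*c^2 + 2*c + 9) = 4*c^2 + 7*c + 1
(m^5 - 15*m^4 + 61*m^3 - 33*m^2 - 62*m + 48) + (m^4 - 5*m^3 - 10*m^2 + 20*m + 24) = m^5 - 14*m^4 + 56*m^3 - 43*m^2 - 42*m + 72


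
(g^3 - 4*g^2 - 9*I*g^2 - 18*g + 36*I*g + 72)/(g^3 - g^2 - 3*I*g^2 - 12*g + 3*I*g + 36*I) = (g - 6*I)/(g + 3)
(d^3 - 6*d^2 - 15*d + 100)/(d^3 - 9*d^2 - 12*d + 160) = (d - 5)/(d - 8)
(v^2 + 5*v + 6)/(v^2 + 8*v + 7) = (v^2 + 5*v + 6)/(v^2 + 8*v + 7)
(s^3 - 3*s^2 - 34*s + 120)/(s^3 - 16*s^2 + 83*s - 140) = (s + 6)/(s - 7)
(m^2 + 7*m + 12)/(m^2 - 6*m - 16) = (m^2 + 7*m + 12)/(m^2 - 6*m - 16)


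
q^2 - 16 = (q - 4)*(q + 4)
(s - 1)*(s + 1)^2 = s^3 + s^2 - s - 1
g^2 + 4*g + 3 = (g + 1)*(g + 3)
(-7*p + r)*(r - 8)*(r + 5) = -7*p*r^2 + 21*p*r + 280*p + r^3 - 3*r^2 - 40*r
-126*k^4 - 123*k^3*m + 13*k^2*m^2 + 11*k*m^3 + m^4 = (-3*k + m)*(k + m)*(6*k + m)*(7*k + m)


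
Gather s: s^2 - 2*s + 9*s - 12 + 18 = s^2 + 7*s + 6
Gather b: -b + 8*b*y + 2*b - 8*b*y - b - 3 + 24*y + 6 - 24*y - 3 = 0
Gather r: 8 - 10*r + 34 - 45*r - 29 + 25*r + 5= 18 - 30*r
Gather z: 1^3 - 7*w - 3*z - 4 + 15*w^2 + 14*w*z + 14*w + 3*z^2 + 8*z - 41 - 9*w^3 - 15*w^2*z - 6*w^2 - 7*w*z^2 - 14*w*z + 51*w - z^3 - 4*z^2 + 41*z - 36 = -9*w^3 + 9*w^2 + 58*w - z^3 + z^2*(-7*w - 1) + z*(46 - 15*w^2) - 80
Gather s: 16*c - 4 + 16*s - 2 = 16*c + 16*s - 6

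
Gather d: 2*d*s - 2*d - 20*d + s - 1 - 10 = d*(2*s - 22) + s - 11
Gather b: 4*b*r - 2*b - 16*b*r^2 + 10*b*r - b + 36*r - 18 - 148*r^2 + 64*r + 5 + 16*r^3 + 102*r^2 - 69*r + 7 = b*(-16*r^2 + 14*r - 3) + 16*r^3 - 46*r^2 + 31*r - 6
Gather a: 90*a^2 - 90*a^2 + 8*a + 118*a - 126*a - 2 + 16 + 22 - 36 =0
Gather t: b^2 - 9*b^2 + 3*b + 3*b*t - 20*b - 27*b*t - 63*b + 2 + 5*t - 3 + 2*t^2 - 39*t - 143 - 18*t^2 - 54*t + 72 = -8*b^2 - 80*b - 16*t^2 + t*(-24*b - 88) - 72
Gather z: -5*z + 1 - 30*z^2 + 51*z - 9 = -30*z^2 + 46*z - 8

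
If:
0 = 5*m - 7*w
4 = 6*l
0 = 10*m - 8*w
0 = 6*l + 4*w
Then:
No Solution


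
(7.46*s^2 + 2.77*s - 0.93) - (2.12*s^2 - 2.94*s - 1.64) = 5.34*s^2 + 5.71*s + 0.71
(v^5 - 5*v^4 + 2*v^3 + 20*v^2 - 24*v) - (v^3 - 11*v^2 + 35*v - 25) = v^5 - 5*v^4 + v^3 + 31*v^2 - 59*v + 25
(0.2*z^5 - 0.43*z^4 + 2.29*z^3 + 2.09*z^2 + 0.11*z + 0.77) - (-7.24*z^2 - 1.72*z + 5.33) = 0.2*z^5 - 0.43*z^4 + 2.29*z^3 + 9.33*z^2 + 1.83*z - 4.56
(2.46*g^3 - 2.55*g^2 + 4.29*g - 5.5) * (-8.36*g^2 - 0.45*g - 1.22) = -20.5656*g^5 + 20.211*g^4 - 37.7181*g^3 + 47.1605*g^2 - 2.7588*g + 6.71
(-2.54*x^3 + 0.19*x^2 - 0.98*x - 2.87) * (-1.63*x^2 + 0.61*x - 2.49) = 4.1402*x^5 - 1.8591*x^4 + 8.0379*x^3 + 3.6072*x^2 + 0.6895*x + 7.1463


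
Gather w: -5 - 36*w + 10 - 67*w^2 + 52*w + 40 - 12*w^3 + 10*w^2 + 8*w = -12*w^3 - 57*w^2 + 24*w + 45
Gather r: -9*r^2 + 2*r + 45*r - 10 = -9*r^2 + 47*r - 10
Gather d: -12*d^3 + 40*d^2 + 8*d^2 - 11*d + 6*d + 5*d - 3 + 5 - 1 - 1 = -12*d^3 + 48*d^2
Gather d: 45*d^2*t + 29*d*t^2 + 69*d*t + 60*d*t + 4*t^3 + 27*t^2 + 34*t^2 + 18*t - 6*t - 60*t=45*d^2*t + d*(29*t^2 + 129*t) + 4*t^3 + 61*t^2 - 48*t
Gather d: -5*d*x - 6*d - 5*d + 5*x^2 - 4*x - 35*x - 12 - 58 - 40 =d*(-5*x - 11) + 5*x^2 - 39*x - 110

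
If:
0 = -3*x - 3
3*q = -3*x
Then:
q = 1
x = -1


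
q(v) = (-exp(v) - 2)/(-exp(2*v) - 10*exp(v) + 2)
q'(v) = (-exp(v) - 2)*(2*exp(2*v) + 10*exp(v))/(-exp(2*v) - 10*exp(v) + 2)^2 - exp(v)/(-exp(2*v) - 10*exp(v) + 2)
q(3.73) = 0.02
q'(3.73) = -0.02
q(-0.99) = 1.28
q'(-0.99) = -2.55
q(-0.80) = 0.91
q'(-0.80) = -1.48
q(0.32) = 0.25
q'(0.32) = -0.22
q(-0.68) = 0.75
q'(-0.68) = -1.11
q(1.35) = 0.11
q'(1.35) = -0.08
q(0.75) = 0.17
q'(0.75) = -0.13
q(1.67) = 0.09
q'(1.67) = -0.06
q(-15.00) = -1.00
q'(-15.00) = 0.00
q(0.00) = 0.33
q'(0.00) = -0.33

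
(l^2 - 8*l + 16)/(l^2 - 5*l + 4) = (l - 4)/(l - 1)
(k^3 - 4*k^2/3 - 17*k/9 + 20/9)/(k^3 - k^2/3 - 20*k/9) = (k - 1)/k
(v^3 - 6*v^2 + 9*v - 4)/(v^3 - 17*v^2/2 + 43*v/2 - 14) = 2*(v - 1)/(2*v - 7)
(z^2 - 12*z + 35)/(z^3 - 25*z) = (z - 7)/(z*(z + 5))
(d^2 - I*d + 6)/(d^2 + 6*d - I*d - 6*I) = (d^2 - I*d + 6)/(d^2 + d*(6 - I) - 6*I)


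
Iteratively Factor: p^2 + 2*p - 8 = (p - 2)*(p + 4)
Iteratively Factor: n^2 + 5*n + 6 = (n + 2)*(n + 3)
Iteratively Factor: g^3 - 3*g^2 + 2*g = (g)*(g^2 - 3*g + 2) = g*(g - 1)*(g - 2)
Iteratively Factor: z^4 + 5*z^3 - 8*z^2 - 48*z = (z + 4)*(z^3 + z^2 - 12*z) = z*(z + 4)*(z^2 + z - 12) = z*(z - 3)*(z + 4)*(z + 4)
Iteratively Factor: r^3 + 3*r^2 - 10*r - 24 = (r - 3)*(r^2 + 6*r + 8) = (r - 3)*(r + 4)*(r + 2)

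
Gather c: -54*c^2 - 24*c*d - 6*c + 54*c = -54*c^2 + c*(48 - 24*d)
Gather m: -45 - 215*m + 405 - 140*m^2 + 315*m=-140*m^2 + 100*m + 360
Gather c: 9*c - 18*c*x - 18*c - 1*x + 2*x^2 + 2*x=c*(-18*x - 9) + 2*x^2 + x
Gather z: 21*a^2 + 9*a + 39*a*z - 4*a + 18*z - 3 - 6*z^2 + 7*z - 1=21*a^2 + 5*a - 6*z^2 + z*(39*a + 25) - 4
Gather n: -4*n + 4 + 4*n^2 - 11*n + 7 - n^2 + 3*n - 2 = 3*n^2 - 12*n + 9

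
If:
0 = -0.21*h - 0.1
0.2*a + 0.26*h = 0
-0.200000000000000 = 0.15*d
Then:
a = 0.62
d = -1.33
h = -0.48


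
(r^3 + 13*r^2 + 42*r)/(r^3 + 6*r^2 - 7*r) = (r + 6)/(r - 1)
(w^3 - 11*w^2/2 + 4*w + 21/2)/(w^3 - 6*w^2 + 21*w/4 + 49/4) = 2*(w - 3)/(2*w - 7)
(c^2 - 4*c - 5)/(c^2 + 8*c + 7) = (c - 5)/(c + 7)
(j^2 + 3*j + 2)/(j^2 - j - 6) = (j + 1)/(j - 3)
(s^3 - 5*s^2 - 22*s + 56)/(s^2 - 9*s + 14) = s + 4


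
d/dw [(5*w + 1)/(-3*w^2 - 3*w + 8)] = (15*w^2 + 6*w + 43)/(9*w^4 + 18*w^3 - 39*w^2 - 48*w + 64)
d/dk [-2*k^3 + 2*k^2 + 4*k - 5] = -6*k^2 + 4*k + 4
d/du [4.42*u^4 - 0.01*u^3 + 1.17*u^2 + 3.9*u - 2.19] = 17.68*u^3 - 0.03*u^2 + 2.34*u + 3.9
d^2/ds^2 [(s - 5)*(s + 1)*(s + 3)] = 6*s - 2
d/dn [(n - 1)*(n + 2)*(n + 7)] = 3*n^2 + 16*n + 5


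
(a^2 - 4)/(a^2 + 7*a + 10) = (a - 2)/(a + 5)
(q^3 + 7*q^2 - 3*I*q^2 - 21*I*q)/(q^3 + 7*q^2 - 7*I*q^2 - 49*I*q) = (q - 3*I)/(q - 7*I)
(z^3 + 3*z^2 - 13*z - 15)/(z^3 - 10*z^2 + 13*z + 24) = (z + 5)/(z - 8)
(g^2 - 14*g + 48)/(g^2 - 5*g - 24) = (g - 6)/(g + 3)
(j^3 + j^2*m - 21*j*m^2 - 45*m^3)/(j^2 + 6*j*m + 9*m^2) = j - 5*m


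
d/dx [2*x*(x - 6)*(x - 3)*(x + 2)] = 8*x^3 - 42*x^2 + 72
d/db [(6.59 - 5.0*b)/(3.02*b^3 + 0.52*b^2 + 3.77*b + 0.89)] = (30.2*b^3 - 57.1054*b^2 - 6.8536*b - 29.2943)/(9.1204*b^6 + 3.1408*b^5 + 23.0412*b^4 + 9.2964*b^3 + 15.1385*b^2 + 6.7106*b + 0.7921)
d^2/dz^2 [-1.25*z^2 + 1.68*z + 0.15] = -2.50000000000000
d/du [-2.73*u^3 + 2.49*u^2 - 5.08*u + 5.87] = -8.19*u^2 + 4.98*u - 5.08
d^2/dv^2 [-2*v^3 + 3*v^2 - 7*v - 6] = 6 - 12*v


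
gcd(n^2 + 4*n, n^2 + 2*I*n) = n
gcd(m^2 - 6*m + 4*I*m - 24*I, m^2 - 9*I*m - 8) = 1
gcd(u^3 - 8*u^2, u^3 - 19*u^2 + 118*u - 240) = u - 8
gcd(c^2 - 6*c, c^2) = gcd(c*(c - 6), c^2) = c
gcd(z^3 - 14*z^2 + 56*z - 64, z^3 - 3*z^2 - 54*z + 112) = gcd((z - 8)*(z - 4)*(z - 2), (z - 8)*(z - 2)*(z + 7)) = z^2 - 10*z + 16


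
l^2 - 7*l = l*(l - 7)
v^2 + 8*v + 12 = (v + 2)*(v + 6)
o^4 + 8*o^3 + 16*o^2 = o^2*(o + 4)^2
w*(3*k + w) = 3*k*w + w^2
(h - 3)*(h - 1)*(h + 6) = h^3 + 2*h^2 - 21*h + 18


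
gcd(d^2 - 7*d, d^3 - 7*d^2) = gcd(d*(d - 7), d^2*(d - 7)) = d^2 - 7*d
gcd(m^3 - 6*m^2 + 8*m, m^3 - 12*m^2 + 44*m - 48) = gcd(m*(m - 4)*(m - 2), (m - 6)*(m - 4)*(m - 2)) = m^2 - 6*m + 8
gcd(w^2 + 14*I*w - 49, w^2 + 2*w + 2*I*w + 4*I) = 1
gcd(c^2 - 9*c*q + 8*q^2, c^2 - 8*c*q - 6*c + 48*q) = -c + 8*q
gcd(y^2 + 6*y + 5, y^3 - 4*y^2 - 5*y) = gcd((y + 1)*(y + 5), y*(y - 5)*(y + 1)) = y + 1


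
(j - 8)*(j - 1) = j^2 - 9*j + 8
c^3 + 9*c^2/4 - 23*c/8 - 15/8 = (c - 5/4)*(c + 1/2)*(c + 3)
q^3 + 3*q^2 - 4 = (q - 1)*(q + 2)^2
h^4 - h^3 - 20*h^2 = h^2*(h - 5)*(h + 4)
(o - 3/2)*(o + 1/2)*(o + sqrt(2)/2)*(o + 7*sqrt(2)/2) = o^4 - o^3 + 4*sqrt(2)*o^3 - 4*sqrt(2)*o^2 + 11*o^2/4 - 3*sqrt(2)*o - 7*o/2 - 21/8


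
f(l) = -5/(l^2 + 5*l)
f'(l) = -5*(-2*l - 5)/(l^2 + 5*l)^2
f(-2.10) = 0.82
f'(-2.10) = 0.11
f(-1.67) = 0.90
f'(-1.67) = 0.27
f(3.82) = -0.15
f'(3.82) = 0.06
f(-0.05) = 20.20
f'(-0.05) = 399.96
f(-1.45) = 0.97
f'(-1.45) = 0.40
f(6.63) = -0.06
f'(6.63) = 0.02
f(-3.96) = 1.21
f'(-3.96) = -0.86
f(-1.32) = 1.03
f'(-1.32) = 0.50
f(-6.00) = -0.83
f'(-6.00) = -0.97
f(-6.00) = -0.83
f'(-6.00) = -0.97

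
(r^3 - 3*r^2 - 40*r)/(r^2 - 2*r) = (r^2 - 3*r - 40)/(r - 2)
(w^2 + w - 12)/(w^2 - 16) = (w - 3)/(w - 4)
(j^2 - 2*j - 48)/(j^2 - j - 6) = (-j^2 + 2*j + 48)/(-j^2 + j + 6)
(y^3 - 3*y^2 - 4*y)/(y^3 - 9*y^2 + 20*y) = (y + 1)/(y - 5)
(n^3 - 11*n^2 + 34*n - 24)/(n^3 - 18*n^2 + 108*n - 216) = (n^2 - 5*n + 4)/(n^2 - 12*n + 36)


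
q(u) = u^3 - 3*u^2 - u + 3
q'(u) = 3*u^2 - 6*u - 1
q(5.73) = 86.90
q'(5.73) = 63.12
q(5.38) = 66.51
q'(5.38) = 53.55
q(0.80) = 0.79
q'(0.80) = -3.88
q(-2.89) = -43.30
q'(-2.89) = 41.40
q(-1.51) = -5.77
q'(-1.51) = 14.90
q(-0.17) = 3.08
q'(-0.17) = 0.11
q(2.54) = -2.51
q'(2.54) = 3.11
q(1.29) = -1.14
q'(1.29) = -3.75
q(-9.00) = -960.00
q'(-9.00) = 296.00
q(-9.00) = -960.00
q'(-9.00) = 296.00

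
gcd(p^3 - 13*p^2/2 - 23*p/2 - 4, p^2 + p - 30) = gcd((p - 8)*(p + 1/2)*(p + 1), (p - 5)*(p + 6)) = 1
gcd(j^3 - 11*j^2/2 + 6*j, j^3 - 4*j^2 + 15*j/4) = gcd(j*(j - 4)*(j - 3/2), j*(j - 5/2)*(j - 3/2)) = j^2 - 3*j/2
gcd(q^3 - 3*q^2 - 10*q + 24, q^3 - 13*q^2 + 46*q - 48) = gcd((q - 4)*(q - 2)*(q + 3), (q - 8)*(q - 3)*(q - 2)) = q - 2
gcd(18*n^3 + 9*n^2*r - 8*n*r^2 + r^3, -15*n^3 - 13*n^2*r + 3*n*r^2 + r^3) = -3*n^2 - 2*n*r + r^2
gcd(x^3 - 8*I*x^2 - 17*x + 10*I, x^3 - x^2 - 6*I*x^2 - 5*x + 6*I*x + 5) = x^2 - 6*I*x - 5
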